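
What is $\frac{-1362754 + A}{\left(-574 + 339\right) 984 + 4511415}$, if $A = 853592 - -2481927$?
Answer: $\frac{23209}{50355} \approx 0.46091$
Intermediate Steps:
$A = 3335519$ ($A = 853592 + 2481927 = 3335519$)
$\frac{-1362754 + A}{\left(-574 + 339\right) 984 + 4511415} = \frac{-1362754 + 3335519}{\left(-574 + 339\right) 984 + 4511415} = \frac{1972765}{\left(-235\right) 984 + 4511415} = \frac{1972765}{-231240 + 4511415} = \frac{1972765}{4280175} = 1972765 \cdot \frac{1}{4280175} = \frac{23209}{50355}$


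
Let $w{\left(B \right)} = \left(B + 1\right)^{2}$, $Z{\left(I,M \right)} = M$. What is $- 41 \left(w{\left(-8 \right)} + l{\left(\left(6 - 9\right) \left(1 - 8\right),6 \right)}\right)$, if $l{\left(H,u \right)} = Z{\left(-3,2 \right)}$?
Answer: $-2091$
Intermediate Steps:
$l{\left(H,u \right)} = 2$
$w{\left(B \right)} = \left(1 + B\right)^{2}$
$- 41 \left(w{\left(-8 \right)} + l{\left(\left(6 - 9\right) \left(1 - 8\right),6 \right)}\right) = - 41 \left(\left(1 - 8\right)^{2} + 2\right) = - 41 \left(\left(-7\right)^{2} + 2\right) = - 41 \left(49 + 2\right) = \left(-41\right) 51 = -2091$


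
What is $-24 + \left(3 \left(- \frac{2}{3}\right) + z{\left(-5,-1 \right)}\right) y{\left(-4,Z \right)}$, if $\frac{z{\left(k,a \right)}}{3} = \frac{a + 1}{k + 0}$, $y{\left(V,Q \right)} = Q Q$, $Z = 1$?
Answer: $-26$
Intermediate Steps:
$y{\left(V,Q \right)} = Q^{2}$
$z{\left(k,a \right)} = \frac{3 \left(1 + a\right)}{k}$ ($z{\left(k,a \right)} = 3 \frac{a + 1}{k + 0} = 3 \frac{1 + a}{k} = \frac{3 \left(1 + a\right)}{k}$)
$-24 + \left(3 \left(- \frac{2}{3}\right) + z{\left(-5,-1 \right)}\right) y{\left(-4,Z \right)} = -24 + \left(3 \left(- \frac{2}{3}\right) + \frac{3 \left(1 - 1\right)}{-5}\right) 1^{2} = -24 + \left(3 \left(\left(-2\right) \frac{1}{3}\right) + 3 \left(- \frac{1}{5}\right) 0\right) 1 = -24 + \left(3 \left(- \frac{2}{3}\right) + 0\right) 1 = -24 + \left(-2 + 0\right) 1 = -24 - 2 = -26$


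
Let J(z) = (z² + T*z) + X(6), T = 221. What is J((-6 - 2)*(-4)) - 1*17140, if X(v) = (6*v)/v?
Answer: -9038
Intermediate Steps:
X(v) = 6
J(z) = 6 + z² + 221*z (J(z) = (z² + 221*z) + 6 = 6 + z² + 221*z)
J((-6 - 2)*(-4)) - 1*17140 = (6 + ((-6 - 2)*(-4))² + 221*((-6 - 2)*(-4))) - 1*17140 = (6 + (-8*(-4))² + 221*(-8*(-4))) - 17140 = (6 + 32² + 221*32) - 17140 = (6 + 1024 + 7072) - 17140 = 8102 - 17140 = -9038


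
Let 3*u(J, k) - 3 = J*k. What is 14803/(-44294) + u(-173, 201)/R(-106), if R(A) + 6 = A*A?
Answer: -67960515/49742162 ≈ -1.3663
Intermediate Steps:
R(A) = -6 + A² (R(A) = -6 + A*A = -6 + A²)
u(J, k) = 1 + J*k/3 (u(J, k) = 1 + (J*k)/3 = 1 + J*k/3)
14803/(-44294) + u(-173, 201)/R(-106) = 14803/(-44294) + (1 + (⅓)*(-173)*201)/(-6 + (-106)²) = 14803*(-1/44294) + (1 - 11591)/(-6 + 11236) = -14803/44294 - 11590/11230 = -14803/44294 - 11590*1/11230 = -14803/44294 - 1159/1123 = -67960515/49742162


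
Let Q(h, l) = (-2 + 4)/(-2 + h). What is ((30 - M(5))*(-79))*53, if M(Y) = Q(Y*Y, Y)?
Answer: -2880656/23 ≈ -1.2525e+5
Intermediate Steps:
Q(h, l) = 2/(-2 + h)
M(Y) = 2/(-2 + Y²) (M(Y) = 2/(-2 + Y*Y) = 2/(-2 + Y²))
((30 - M(5))*(-79))*53 = ((30 - 2/(-2 + 5²))*(-79))*53 = ((30 - 2/(-2 + 25))*(-79))*53 = ((30 - 2/23)*(-79))*53 = ((688/23)*(-79))*53 = -54352/23*53 = -2880656/23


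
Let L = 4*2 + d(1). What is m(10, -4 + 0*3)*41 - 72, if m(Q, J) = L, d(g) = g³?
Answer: 297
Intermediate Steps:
L = 9 (L = 4*2 + 1³ = 8 + 1 = 9)
m(Q, J) = 9
m(10, -4 + 0*3)*41 - 72 = 9*41 - 72 = 369 - 72 = 297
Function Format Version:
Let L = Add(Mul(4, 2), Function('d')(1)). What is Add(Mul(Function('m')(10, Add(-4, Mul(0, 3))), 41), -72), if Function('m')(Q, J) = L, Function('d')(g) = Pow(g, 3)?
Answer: 297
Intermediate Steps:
L = 9 (L = Add(Mul(4, 2), Pow(1, 3)) = Add(8, 1) = 9)
Function('m')(Q, J) = 9
Add(Mul(Function('m')(10, Add(-4, Mul(0, 3))), 41), -72) = Add(Mul(9, 41), -72) = Add(369, -72) = 297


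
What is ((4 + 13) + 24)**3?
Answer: 68921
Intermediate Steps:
((4 + 13) + 24)**3 = (17 + 24)**3 = 41**3 = 68921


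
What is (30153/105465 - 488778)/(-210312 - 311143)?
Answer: 17182980539/18331750525 ≈ 0.93733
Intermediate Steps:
(30153/105465 - 488778)/(-210312 - 311143) = (30153*(1/105465) - 488778)/(-521455) = (10051/35155 - 488778)*(-1/521455) = -17182980539/35155*(-1/521455) = 17182980539/18331750525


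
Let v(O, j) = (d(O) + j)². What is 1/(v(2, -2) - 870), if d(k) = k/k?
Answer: -1/869 ≈ -0.0011507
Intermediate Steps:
d(k) = 1
v(O, j) = (1 + j)²
1/(v(2, -2) - 870) = 1/((1 - 2)² - 870) = 1/((-1)² - 870) = 1/(1 - 870) = 1/(-869) = -1/869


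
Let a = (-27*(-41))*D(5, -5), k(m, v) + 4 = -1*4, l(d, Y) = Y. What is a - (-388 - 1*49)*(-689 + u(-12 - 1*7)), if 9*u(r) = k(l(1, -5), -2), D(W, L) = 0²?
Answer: -2713333/9 ≈ -3.0148e+5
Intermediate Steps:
k(m, v) = -8 (k(m, v) = -4 - 1*4 = -4 - 4 = -8)
D(W, L) = 0
u(r) = -8/9 (u(r) = (⅑)*(-8) = -8/9)
a = 0 (a = -27*(-41)*0 = 1107*0 = 0)
a - (-388 - 1*49)*(-689 + u(-12 - 1*7)) = 0 - (-388 - 1*49)*(-689 - 8/9) = 0 - (-388 - 49)*(-6209)/9 = 0 - (-437)*(-6209)/9 = 0 - 1*2713333/9 = 0 - 2713333/9 = -2713333/9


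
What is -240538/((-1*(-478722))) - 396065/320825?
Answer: -26677563278/15358598565 ≈ -1.7370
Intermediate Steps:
-240538/((-1*(-478722))) - 396065/320825 = -240538/478722 - 396065*1/320825 = -240538*1/478722 - 79213/64165 = -120269/239361 - 79213/64165 = -26677563278/15358598565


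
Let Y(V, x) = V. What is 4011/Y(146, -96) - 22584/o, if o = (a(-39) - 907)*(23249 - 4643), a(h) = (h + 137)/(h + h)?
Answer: 220302100029/8018584406 ≈ 27.474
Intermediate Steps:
a(h) = (137 + h)/(2*h) (a(h) = (137 + h)/((2*h)) = (137 + h)*(1/(2*h)) = (137 + h)/(2*h))
o = -219687244/13 (o = ((½)*(137 - 39)/(-39) - 907)*(23249 - 4643) = ((½)*(-1/39)*98 - 907)*18606 = (-49/39 - 907)*18606 = -35422/39*18606 = -219687244/13 ≈ -1.6899e+7)
4011/Y(146, -96) - 22584/o = 4011/146 - 22584/(-219687244/13) = 4011*(1/146) - 22584*(-13/219687244) = 4011/146 + 73398/54921811 = 220302100029/8018584406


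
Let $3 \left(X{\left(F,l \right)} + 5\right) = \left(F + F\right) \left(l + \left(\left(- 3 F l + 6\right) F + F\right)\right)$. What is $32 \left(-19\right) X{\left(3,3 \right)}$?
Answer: $72352$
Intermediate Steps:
$X{\left(F,l \right)} = -5 + \frac{2 F \left(F + l + F \left(6 - 3 F l\right)\right)}{3}$ ($X{\left(F,l \right)} = -5 + \frac{\left(F + F\right) \left(l + \left(\left(- 3 F l + 6\right) F + F\right)\right)}{3} = -5 + \frac{2 F \left(l + \left(\left(- 3 F l + 6\right) F + F\right)\right)}{3} = -5 + \frac{2 F \left(l + \left(\left(6 - 3 F l\right) F + F\right)\right)}{3} = -5 + \frac{2 F \left(l + \left(F \left(6 - 3 F l\right) + F\right)\right)}{3} = -5 + \frac{2 F \left(l + \left(F + F \left(6 - 3 F l\right)\right)\right)}{3} = -5 + \frac{2 F \left(F + l + F \left(6 - 3 F l\right)\right)}{3}$)
$32 \left(-19\right) X{\left(3,3 \right)} = 32 \left(-19\right) \left(-5 + \frac{14 \cdot 3^{2}}{3} - 6 \cdot 3^{3} + \frac{2}{3} \cdot 3 \cdot 3\right) = - 608 \left(-5 + \frac{14}{3} \cdot 9 - 6 \cdot 27 + 6\right) = - 608 \left(-5 + 42 - 162 + 6\right) = \left(-608\right) \left(-119\right) = 72352$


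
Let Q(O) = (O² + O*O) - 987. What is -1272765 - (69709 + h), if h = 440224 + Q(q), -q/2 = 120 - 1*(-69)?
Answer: -2067479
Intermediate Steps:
q = -378 (q = -2*(120 - 1*(-69)) = -2*(120 + 69) = -2*189 = -378)
Q(O) = -987 + 2*O² (Q(O) = (O² + O²) - 987 = 2*O² - 987 = -987 + 2*O²)
h = 725005 (h = 440224 + (-987 + 2*(-378)²) = 440224 + (-987 + 2*142884) = 440224 + (-987 + 285768) = 440224 + 284781 = 725005)
-1272765 - (69709 + h) = -1272765 - (69709 + 725005) = -1272765 - 1*794714 = -1272765 - 794714 = -2067479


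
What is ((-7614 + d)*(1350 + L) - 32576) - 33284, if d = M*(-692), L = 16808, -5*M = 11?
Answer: -553385664/5 ≈ -1.1068e+8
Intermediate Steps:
M = -11/5 (M = -1/5*11 = -11/5 ≈ -2.2000)
d = 7612/5 (d = -11/5*(-692) = 7612/5 ≈ 1522.4)
((-7614 + d)*(1350 + L) - 32576) - 33284 = ((-7614 + 7612/5)*(1350 + 16808) - 32576) - 33284 = (-30458/5*18158 - 32576) - 33284 = (-553056364/5 - 32576) - 33284 = -553219244/5 - 33284 = -553385664/5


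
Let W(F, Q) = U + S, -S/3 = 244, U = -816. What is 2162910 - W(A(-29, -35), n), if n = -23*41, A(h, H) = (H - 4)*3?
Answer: 2164458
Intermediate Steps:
A(h, H) = -12 + 3*H (A(h, H) = (-4 + H)*3 = -12 + 3*H)
S = -732 (S = -3*244 = -732)
n = -943
W(F, Q) = -1548 (W(F, Q) = -816 - 732 = -1548)
2162910 - W(A(-29, -35), n) = 2162910 - 1*(-1548) = 2162910 + 1548 = 2164458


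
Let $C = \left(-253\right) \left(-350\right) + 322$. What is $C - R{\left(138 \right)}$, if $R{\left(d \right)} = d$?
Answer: $88734$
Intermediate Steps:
$C = 88872$ ($C = 88550 + 322 = 88872$)
$C - R{\left(138 \right)} = 88872 - 138 = 88734$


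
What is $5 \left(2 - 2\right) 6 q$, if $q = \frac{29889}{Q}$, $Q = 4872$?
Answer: $0$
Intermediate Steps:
$q = \frac{9963}{1624}$ ($q = \frac{29889}{4872} = 29889 \cdot \frac{1}{4872} = \frac{9963}{1624} \approx 6.1348$)
$5 \left(2 - 2\right) 6 q = 5 \left(2 - 2\right) 6 \cdot \frac{9963}{1624} = 5 \cdot 0 \cdot 6 \cdot \frac{9963}{1624} = 0 \cdot 6 \cdot \frac{9963}{1624} = 0 \cdot \frac{9963}{1624} = 0$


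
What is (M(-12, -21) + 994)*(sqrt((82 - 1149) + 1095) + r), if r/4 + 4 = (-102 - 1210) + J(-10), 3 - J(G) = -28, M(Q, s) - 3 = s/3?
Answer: -5088600 + 1980*sqrt(7) ≈ -5.0834e+6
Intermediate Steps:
M(Q, s) = 3 + s/3
J(G) = 31 (J(G) = 3 - 1*(-28) = 3 + 28 = 31)
r = -5140 (r = -16 + 4*((-102 - 1210) + 31) = -16 + 4*(-1312 + 31) = -16 + 4*(-1281) = -16 - 5124 = -5140)
(M(-12, -21) + 994)*(sqrt((82 - 1149) + 1095) + r) = ((3 + (1/3)*(-21)) + 994)*(sqrt((82 - 1149) + 1095) - 5140) = ((3 - 7) + 994)*(sqrt(-1067 + 1095) - 5140) = (-4 + 994)*(sqrt(28) - 5140) = 990*(2*sqrt(7) - 5140) = 990*(-5140 + 2*sqrt(7)) = -5088600 + 1980*sqrt(7)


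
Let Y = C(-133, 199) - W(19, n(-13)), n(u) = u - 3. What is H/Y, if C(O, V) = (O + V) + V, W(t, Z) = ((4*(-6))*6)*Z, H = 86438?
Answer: -86438/2039 ≈ -42.392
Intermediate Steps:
n(u) = -3 + u
W(t, Z) = -144*Z (W(t, Z) = (-24*6)*Z = -144*Z)
C(O, V) = O + 2*V
Y = -2039 (Y = (-133 + 2*199) - (-144)*(-3 - 13) = (-133 + 398) - (-144)*(-16) = 265 - 1*2304 = 265 - 2304 = -2039)
H/Y = 86438/(-2039) = 86438*(-1/2039) = -86438/2039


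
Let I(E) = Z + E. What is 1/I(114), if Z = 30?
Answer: 1/144 ≈ 0.0069444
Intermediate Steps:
I(E) = 30 + E
1/I(114) = 1/(30 + 114) = 1/144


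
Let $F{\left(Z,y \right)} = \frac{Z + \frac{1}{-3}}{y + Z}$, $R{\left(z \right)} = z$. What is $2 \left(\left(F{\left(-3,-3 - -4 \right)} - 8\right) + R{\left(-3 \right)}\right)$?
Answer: $- \frac{56}{3} \approx -18.667$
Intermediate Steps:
$F{\left(Z,y \right)} = \frac{- \frac{1}{3} + Z}{Z + y}$ ($F{\left(Z,y \right)} = \frac{Z - \frac{1}{3}}{Z + y} = \frac{- \frac{1}{3} + Z}{Z + y}$)
$2 \left(\left(F{\left(-3,-3 - -4 \right)} - 8\right) + R{\left(-3 \right)}\right) = 2 \left(\left(\frac{- \frac{1}{3} - 3}{-3 - -1} - 8\right) - 3\right) = 2 \left(\left(\frac{1}{-3 + \left(-3 + 4\right)} \left(- \frac{10}{3}\right) - 8\right) - 3\right) = 2 \left(\left(\frac{1}{-3 + 1} \left(- \frac{10}{3}\right) - 8\right) - 3\right) = 2 \left(\left(\frac{1}{-2} \left(- \frac{10}{3}\right) - 8\right) - 3\right) = 2 \left(\left(\left(- \frac{1}{2}\right) \left(- \frac{10}{3}\right) - 8\right) - 3\right) = 2 \left(\left(\frac{5}{3} - 8\right) - 3\right) = 2 \left(- \frac{19}{3} - 3\right) = 2 \left(- \frac{28}{3}\right) = - \frac{56}{3}$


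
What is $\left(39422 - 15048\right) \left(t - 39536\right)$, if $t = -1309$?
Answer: $-995556030$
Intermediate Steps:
$\left(39422 - 15048\right) \left(t - 39536\right) = \left(39422 - 15048\right) \left(-1309 - 39536\right) = 24374 \left(-40845\right) = -995556030$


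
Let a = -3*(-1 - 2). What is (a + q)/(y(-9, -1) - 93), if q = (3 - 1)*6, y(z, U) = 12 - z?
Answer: -7/24 ≈ -0.29167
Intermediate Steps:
q = 12 (q = 2*6 = 12)
a = 9 (a = -3*(-3) = 9)
(a + q)/(y(-9, -1) - 93) = (9 + 12)/((12 - 1*(-9)) - 93) = 21/((12 + 9) - 93) = 21/(21 - 93) = 21/(-72) = 21*(-1/72) = -7/24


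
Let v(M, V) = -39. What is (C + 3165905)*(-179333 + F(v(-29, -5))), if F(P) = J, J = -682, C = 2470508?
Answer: -1014638886195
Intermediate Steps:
F(P) = -682
(C + 3165905)*(-179333 + F(v(-29, -5))) = (2470508 + 3165905)*(-179333 - 682) = 5636413*(-180015) = -1014638886195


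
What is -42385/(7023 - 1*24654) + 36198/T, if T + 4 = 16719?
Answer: 1346672213/294702165 ≈ 4.5696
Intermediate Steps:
T = 16715 (T = -4 + 16719 = 16715)
-42385/(7023 - 1*24654) + 36198/T = -42385/(7023 - 1*24654) + 36198/16715 = -42385/(7023 - 24654) + 36198*(1/16715) = -42385/(-17631) + 36198/16715 = -42385*(-1/17631) + 36198/16715 = 42385/17631 + 36198/16715 = 1346672213/294702165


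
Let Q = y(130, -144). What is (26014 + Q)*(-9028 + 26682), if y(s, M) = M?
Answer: 456708980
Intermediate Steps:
Q = -144
(26014 + Q)*(-9028 + 26682) = (26014 - 144)*(-9028 + 26682) = 25870*17654 = 456708980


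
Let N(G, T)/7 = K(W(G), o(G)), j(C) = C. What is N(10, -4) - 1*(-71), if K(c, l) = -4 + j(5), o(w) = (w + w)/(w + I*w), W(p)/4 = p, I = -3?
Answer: 78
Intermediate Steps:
W(p) = 4*p
o(w) = -1 (o(w) = (w + w)/(w - 3*w) = (2*w)/((-2*w)) = (2*w)*(-1/(2*w)) = -1)
K(c, l) = 1 (K(c, l) = -4 + 5 = 1)
N(G, T) = 7 (N(G, T) = 7*1 = 7)
N(10, -4) - 1*(-71) = 7 - 1*(-71) = 7 + 71 = 78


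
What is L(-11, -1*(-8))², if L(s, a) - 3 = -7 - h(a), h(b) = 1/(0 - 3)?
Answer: 121/9 ≈ 13.444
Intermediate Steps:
h(b) = -⅓ (h(b) = 1/(-3) = -⅓)
L(s, a) = -11/3 (L(s, a) = 3 + (-7 - 1*(-⅓)) = 3 + (-7 + ⅓) = 3 - 20/3 = -11/3)
L(-11, -1*(-8))² = (-11/3)² = 121/9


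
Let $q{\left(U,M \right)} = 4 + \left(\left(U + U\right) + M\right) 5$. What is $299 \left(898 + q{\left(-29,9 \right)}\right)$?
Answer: $196443$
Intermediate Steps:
$q{\left(U,M \right)} = 4 + 5 M + 10 U$ ($q{\left(U,M \right)} = 4 + \left(2 U + M\right) 5 = 4 + \left(M + 2 U\right) 5 = 4 + \left(5 M + 10 U\right) = 4 + 5 M + 10 U$)
$299 \left(898 + q{\left(-29,9 \right)}\right) = 299 \left(898 + \left(4 + 5 \cdot 9 + 10 \left(-29\right)\right)\right) = 299 \left(898 + \left(4 + 45 - 290\right)\right) = 299 \left(898 - 241\right) = 299 \cdot 657 = 196443$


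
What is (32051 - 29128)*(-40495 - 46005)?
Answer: -252839500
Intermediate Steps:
(32051 - 29128)*(-40495 - 46005) = 2923*(-86500) = -252839500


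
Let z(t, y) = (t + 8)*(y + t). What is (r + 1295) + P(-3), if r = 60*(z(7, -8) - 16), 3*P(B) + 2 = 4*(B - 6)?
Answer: -1733/3 ≈ -577.67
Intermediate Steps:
P(B) = -26/3 + 4*B/3 (P(B) = -2/3 + (4*(B - 6))/3 = -2/3 + (4*(-6 + B))/3 = -2/3 + (-24 + 4*B)/3 = -2/3 + (-8 + 4*B/3) = -26/3 + 4*B/3)
z(t, y) = (8 + t)*(t + y)
r = -1860 (r = 60*((7**2 + 8*7 + 8*(-8) + 7*(-8)) - 16) = 60*((49 + 56 - 64 - 56) - 16) = 60*(-15 - 16) = 60*(-31) = -1860)
(r + 1295) + P(-3) = (-1860 + 1295) + (-26/3 + (4/3)*(-3)) = -565 + (-26/3 - 4) = -565 - 38/3 = -1733/3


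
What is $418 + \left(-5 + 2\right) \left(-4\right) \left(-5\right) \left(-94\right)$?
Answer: $6058$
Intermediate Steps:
$418 + \left(-5 + 2\right) \left(-4\right) \left(-5\right) \left(-94\right) = 418 + \left(-3\right) \left(-4\right) \left(-5\right) \left(-94\right) = 418 + 12 \left(-5\right) \left(-94\right) = 418 - -5640 = 418 + 5640 = 6058$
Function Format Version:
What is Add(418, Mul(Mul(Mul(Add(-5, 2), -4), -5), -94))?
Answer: 6058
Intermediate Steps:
Add(418, Mul(Mul(Mul(Add(-5, 2), -4), -5), -94)) = Add(418, Mul(Mul(Mul(-3, -4), -5), -94)) = Add(418, Mul(Mul(12, -5), -94)) = Add(418, Mul(-60, -94)) = Add(418, 5640) = 6058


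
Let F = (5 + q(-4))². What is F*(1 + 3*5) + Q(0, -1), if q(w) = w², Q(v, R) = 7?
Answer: 7063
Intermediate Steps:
F = 441 (F = (5 + (-4)²)² = (5 + 16)² = 21² = 441)
F*(1 + 3*5) + Q(0, -1) = 441*(1 + 3*5) + 7 = 441*(1 + 15) + 7 = 441*16 + 7 = 7056 + 7 = 7063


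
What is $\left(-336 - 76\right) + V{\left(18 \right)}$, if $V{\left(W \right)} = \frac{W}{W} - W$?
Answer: $-429$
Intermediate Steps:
$V{\left(W \right)} = 1 - W$
$\left(-336 - 76\right) + V{\left(18 \right)} = \left(-336 - 76\right) + \left(1 - 18\right) = -412 + \left(1 - 18\right) = -412 - 17 = -429$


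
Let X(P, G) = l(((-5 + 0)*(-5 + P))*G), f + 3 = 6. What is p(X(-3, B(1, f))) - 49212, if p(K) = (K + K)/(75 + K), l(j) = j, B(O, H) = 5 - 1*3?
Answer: -1525540/31 ≈ -49211.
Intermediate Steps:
f = 3 (f = -3 + 6 = 3)
B(O, H) = 2 (B(O, H) = 5 - 3 = 2)
X(P, G) = G*(25 - 5*P) (X(P, G) = ((-5 + 0)*(-5 + P))*G = (-5*(-5 + P))*G = (25 - 5*P)*G = G*(25 - 5*P))
p(K) = 2*K/(75 + K) (p(K) = (2*K)/(75 + K) = 2*K/(75 + K))
p(X(-3, B(1, f))) - 49212 = 2*(5*2*(5 - 1*(-3)))/(75 + 5*2*(5 - 1*(-3))) - 49212 = 2*(5*2*(5 + 3))/(75 + 5*2*(5 + 3)) - 49212 = 2*(5*2*8)/(75 + 5*2*8) - 49212 = 2*80/(75 + 80) - 49212 = 2*80/155 - 49212 = 2*80*(1/155) - 49212 = 32/31 - 49212 = -1525540/31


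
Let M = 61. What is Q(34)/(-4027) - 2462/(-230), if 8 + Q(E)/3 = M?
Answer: 4938952/463105 ≈ 10.665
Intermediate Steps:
Q(E) = 159 (Q(E) = -24 + 3*61 = -24 + 183 = 159)
Q(34)/(-4027) - 2462/(-230) = 159/(-4027) - 2462/(-230) = 159*(-1/4027) - 2462*(-1/230) = -159/4027 + 1231/115 = 4938952/463105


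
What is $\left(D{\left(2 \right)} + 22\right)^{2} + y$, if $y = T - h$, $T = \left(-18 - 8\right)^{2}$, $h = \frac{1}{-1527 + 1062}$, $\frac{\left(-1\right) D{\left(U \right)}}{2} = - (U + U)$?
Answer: $\frac{732841}{465} \approx 1576.0$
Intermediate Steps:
$D{\left(U \right)} = 4 U$ ($D{\left(U \right)} = - 2 \left(- (U + U)\right) = - 2 \left(- 2 U\right) = 4 U$)
$h = - \frac{1}{465}$ ($h = \frac{1}{-465} = - \frac{1}{465} \approx -0.0021505$)
$T = 676$ ($T = \left(-26\right)^{2} = 676$)
$y = \frac{314341}{465}$ ($y = 676 - - \frac{1}{465} = 676 + \frac{1}{465} = \frac{314341}{465} \approx 676.0$)
$\left(D{\left(2 \right)} + 22\right)^{2} + y = \left(4 \cdot 2 + 22\right)^{2} + \frac{314341}{465} = \left(8 + 22\right)^{2} + \frac{314341}{465} = 30^{2} + \frac{314341}{465} = 900 + \frac{314341}{465} = \frac{732841}{465}$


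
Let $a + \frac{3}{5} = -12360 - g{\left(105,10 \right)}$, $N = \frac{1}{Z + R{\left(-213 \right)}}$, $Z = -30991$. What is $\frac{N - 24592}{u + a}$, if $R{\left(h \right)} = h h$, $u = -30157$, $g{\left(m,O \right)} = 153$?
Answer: $\frac{1767918875}{3067589434} \approx 0.57632$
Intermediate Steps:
$R{\left(h \right)} = h^{2}$
$N = \frac{1}{14378}$ ($N = \frac{1}{-30991 + \left(-213\right)^{2}} = \frac{1}{-30991 + 45369} = \frac{1}{14378} \approx 6.9551 \cdot 10^{-5}$)
$a = - \frac{62568}{5}$ ($a = - \frac{3}{5} - 12513 = - \frac{62568}{5} \approx -12514.0$)
$\frac{N - 24592}{u + a} = \frac{\frac{1}{14378} - 24592}{-30157 - \frac{62568}{5}} = - \frac{353583775}{14378 \left(- \frac{213353}{5}\right)} = \left(- \frac{353583775}{14378}\right) \left(- \frac{5}{213353}\right) = \frac{1767918875}{3067589434}$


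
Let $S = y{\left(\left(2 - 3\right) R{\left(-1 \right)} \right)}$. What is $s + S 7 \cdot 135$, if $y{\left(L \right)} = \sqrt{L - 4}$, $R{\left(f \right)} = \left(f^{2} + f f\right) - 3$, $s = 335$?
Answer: $335 + 945 i \sqrt{3} \approx 335.0 + 1636.8 i$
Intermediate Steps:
$R{\left(f \right)} = -3 + 2 f^{2}$ ($R{\left(f \right)} = \left(f^{2} + f^{2}\right) - 3 = 2 f^{2} - 3 = -3 + 2 f^{2}$)
$y{\left(L \right)} = \sqrt{-4 + L}$
$S = i \sqrt{3}$ ($S = \sqrt{-4 + \left(2 - 3\right) \left(-3 + 2 \left(-1\right)^{2}\right)} = \sqrt{-4 - \left(-3 + 2 \cdot 1\right)} = \sqrt{-4 - \left(-3 + 2\right)} = \sqrt{-4 - -1} = \sqrt{-4 + 1} = \sqrt{-3} = i \sqrt{3} \approx 1.732 i$)
$s + S 7 \cdot 135 = 335 + i \sqrt{3} \cdot 7 \cdot 135 = 335 + 7 i \sqrt{3} \cdot 135 = 335 + 945 i \sqrt{3}$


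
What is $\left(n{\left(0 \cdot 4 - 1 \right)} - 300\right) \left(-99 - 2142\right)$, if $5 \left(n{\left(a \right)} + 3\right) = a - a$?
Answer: $679023$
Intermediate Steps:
$n{\left(a \right)} = -3$ ($n{\left(a \right)} = -3 + \frac{a - a}{5} = -3 + \frac{1}{5} \cdot 0 = -3 + 0 = -3$)
$\left(n{\left(0 \cdot 4 - 1 \right)} - 300\right) \left(-99 - 2142\right) = \left(-3 - 300\right) \left(-99 - 2142\right) = \left(-303\right) \left(-2241\right) = 679023$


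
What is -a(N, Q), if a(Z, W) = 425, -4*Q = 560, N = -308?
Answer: -425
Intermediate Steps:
Q = -140 (Q = -1/4*560 = -140)
-a(N, Q) = -1*425 = -425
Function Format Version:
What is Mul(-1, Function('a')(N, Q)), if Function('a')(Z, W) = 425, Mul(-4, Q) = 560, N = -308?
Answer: -425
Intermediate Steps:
Q = -140 (Q = Mul(Rational(-1, 4), 560) = -140)
Mul(-1, Function('a')(N, Q)) = Mul(-1, 425) = -425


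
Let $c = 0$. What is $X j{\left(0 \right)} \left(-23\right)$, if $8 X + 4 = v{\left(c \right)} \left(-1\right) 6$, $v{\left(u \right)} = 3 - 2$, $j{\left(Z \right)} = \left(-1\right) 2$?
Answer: $- \frac{115}{2} \approx -57.5$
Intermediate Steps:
$j{\left(Z \right)} = -2$
$v{\left(u \right)} = 1$ ($v{\left(u \right)} = 3 - 2 = 1$)
$X = - \frac{5}{4}$ ($X = - \frac{1}{2} + \frac{1 \left(-1\right) 6}{8} = - \frac{1}{2} + \frac{\left(-1\right) 6}{8} = - \frac{1}{2} + \frac{1}{8} \left(-6\right) = - \frac{1}{2} - \frac{3}{4} = - \frac{5}{4} \approx -1.25$)
$X j{\left(0 \right)} \left(-23\right) = \left(- \frac{5}{4}\right) \left(-2\right) \left(-23\right) = \frac{5}{2} \left(-23\right) = - \frac{115}{2}$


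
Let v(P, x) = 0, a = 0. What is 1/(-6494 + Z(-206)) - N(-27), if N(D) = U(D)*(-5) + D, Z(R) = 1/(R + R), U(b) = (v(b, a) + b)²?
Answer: 9824542076/2675529 ≈ 3672.0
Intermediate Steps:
U(b) = b² (U(b) = (0 + b)² = b²)
Z(R) = 1/(2*R)
N(D) = D - 5*D² (N(D) = D²*(-5) + D = -5*D² + D = D - 5*D²)
1/(-6494 + Z(-206)) - N(-27) = 1/(-6494 + (½)/(-206)) - (-27)*(1 - 5*(-27)) = 1/(-6494 + (½)*(-1/206)) - (-27)*(1 + 135) = 1/(-6494 - 1/412) - (-27)*136 = 1/(-2675529/412) - 1*(-3672) = -412/2675529 + 3672 = 9824542076/2675529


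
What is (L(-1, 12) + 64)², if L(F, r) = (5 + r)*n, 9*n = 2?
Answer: 372100/81 ≈ 4593.8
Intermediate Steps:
n = 2/9 (n = (⅑)*2 = 2/9 ≈ 0.22222)
L(F, r) = 10/9 + 2*r/9 (L(F, r) = (5 + r)*(2/9) = 10/9 + 2*r/9)
(L(-1, 12) + 64)² = ((10/9 + (2/9)*12) + 64)² = ((10/9 + 8/3) + 64)² = (34/9 + 64)² = (610/9)² = 372100/81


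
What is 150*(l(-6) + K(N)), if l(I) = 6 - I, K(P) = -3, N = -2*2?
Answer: 1350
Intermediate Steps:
N = -4
150*(l(-6) + K(N)) = 150*((6 - 1*(-6)) - 3) = 150*((6 + 6) - 3) = 150*(12 - 3) = 150*9 = 1350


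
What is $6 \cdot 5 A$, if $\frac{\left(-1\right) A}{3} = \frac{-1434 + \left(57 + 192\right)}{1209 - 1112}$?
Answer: $\frac{106650}{97} \approx 1099.5$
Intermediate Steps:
$A = \frac{3555}{97}$ ($A = - 3 \frac{-1434 + \left(57 + 192\right)}{1209 - 1112} = - 3 \frac{-1434 + 249}{97} = - 3 \left(\left(-1185\right) \frac{1}{97}\right) = \left(-3\right) \left(- \frac{1185}{97}\right) = \frac{3555}{97} \approx 36.649$)
$6 \cdot 5 A = 6 \cdot 5 \cdot \frac{3555}{97} = 30 \cdot \frac{3555}{97} = \frac{106650}{97}$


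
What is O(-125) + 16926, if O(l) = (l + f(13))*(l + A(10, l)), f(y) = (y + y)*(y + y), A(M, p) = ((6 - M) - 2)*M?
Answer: -85009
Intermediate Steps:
A(M, p) = M*(4 - M) (A(M, p) = (4 - M)*M = M*(4 - M))
f(y) = 4*y² (f(y) = (2*y)*(2*y) = 4*y²)
O(l) = (-60 + l)*(676 + l) (O(l) = (l + 4*13²)*(l + 10*(4 - 1*10)) = (l + 4*169)*(l + 10*(4 - 10)) = (l + 676)*(l + 10*(-6)) = (676 + l)*(l - 60) = (676 + l)*(-60 + l) = (-60 + l)*(676 + l))
O(-125) + 16926 = (-40560 + (-125)² + 616*(-125)) + 16926 = (-40560 + 15625 - 77000) + 16926 = -101935 + 16926 = -85009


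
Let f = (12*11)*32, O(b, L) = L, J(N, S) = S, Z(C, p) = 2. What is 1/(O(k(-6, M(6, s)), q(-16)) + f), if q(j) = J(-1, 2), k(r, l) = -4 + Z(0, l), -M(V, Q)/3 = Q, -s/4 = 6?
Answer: 1/4226 ≈ 0.00023663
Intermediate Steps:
s = -24 (s = -4*6 = -24)
M(V, Q) = -3*Q
k(r, l) = -2 (k(r, l) = -4 + 2 = -2)
q(j) = 2
f = 4224 (f = 132*32 = 4224)
1/(O(k(-6, M(6, s)), q(-16)) + f) = 1/(2 + 4224) = 1/4226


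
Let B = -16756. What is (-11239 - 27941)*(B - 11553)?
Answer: 1109146620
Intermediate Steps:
(-11239 - 27941)*(B - 11553) = (-11239 - 27941)*(-16756 - 11553) = -39180*(-28309) = 1109146620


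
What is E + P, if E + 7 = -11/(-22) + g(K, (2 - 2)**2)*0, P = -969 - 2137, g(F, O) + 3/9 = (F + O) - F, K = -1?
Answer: -6225/2 ≈ -3112.5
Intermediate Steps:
g(F, O) = -1/3 + O (g(F, O) = -1/3 + ((F + O) - F) = -1/3 + O)
P = -3106
E = -13/2 (E = -7 + (-11/(-22) + (-1/3 + (2 - 2)**2)*0) = -7 + (-11*(-1/22) + (-1/3 + 0**2)*0) = -7 + (1/2 + (-1/3 + 0)*0) = -7 + (1/2 - 1/3*0) = -7 + (1/2 + 0) = -7 + 1/2 = -13/2 ≈ -6.5000)
E + P = -13/2 - 3106 = -6225/2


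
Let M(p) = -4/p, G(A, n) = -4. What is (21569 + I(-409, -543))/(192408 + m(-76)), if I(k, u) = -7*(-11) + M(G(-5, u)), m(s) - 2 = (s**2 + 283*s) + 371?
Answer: 21647/177049 ≈ 0.12227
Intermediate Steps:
m(s) = 373 + s**2 + 283*s (m(s) = 2 + ((s**2 + 283*s) + 371) = 2 + (371 + s**2 + 283*s) = 373 + s**2 + 283*s)
I(k, u) = 78 (I(k, u) = -7*(-11) - 4/(-4) = 77 - 4*(-1/4) = 77 + 1 = 78)
(21569 + I(-409, -543))/(192408 + m(-76)) = (21569 + 78)/(192408 + (373 + (-76)**2 + 283*(-76))) = 21647/(192408 + (373 + 5776 - 21508)) = 21647/(192408 - 15359) = 21647/177049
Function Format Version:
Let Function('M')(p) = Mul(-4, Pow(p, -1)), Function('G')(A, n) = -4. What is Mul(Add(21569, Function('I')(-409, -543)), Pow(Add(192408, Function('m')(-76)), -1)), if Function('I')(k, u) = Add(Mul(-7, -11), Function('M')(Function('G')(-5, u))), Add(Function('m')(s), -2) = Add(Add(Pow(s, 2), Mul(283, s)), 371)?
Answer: Rational(21647, 177049) ≈ 0.12227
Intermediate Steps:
Function('m')(s) = Add(373, Pow(s, 2), Mul(283, s)) (Function('m')(s) = Add(2, Add(Add(Pow(s, 2), Mul(283, s)), 371)) = Add(2, Add(371, Pow(s, 2), Mul(283, s))) = Add(373, Pow(s, 2), Mul(283, s)))
Function('I')(k, u) = 78 (Function('I')(k, u) = Add(Mul(-7, -11), Mul(-4, Pow(-4, -1))) = Add(77, Mul(-4, Rational(-1, 4))) = Add(77, 1) = 78)
Mul(Add(21569, Function('I')(-409, -543)), Pow(Add(192408, Function('m')(-76)), -1)) = Mul(Add(21569, 78), Pow(Add(192408, Add(373, Pow(-76, 2), Mul(283, -76))), -1)) = Mul(21647, Pow(Add(192408, Add(373, 5776, -21508)), -1)) = Mul(21647, Pow(Add(192408, -15359), -1)) = Mul(21647, Pow(177049, -1)) = Mul(21647, Rational(1, 177049)) = Rational(21647, 177049)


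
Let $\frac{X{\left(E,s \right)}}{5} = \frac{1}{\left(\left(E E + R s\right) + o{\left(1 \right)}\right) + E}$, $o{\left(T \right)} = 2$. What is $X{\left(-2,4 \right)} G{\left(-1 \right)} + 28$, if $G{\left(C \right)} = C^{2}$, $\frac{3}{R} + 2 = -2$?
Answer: $33$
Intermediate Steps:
$R = - \frac{3}{4}$ ($R = \frac{3}{-2 - 2} = \frac{3}{-4} = 3 \left(- \frac{1}{4}\right) = - \frac{3}{4} \approx -0.75$)
$X{\left(E,s \right)} = \frac{5}{2 + E + E^{2} - \frac{3 s}{4}}$ ($X{\left(E,s \right)} = \frac{5}{\left(\left(E E - \frac{3 s}{4}\right) + 2\right) + E} = \frac{5}{\left(\left(E^{2} - \frac{3 s}{4}\right) + 2\right) + E} = \frac{5}{\left(2 + E^{2} - \frac{3 s}{4}\right) + E} = \frac{5}{2 + E + E^{2} - \frac{3 s}{4}}$)
$X{\left(-2,4 \right)} G{\left(-1 \right)} + 28 = \frac{20}{8 - 12 + 4 \left(-2\right) + 4 \left(-2\right)^{2}} \left(-1\right)^{2} + 28 = \frac{20}{8 - 12 - 8 + 4 \cdot 4} \cdot 1 + 28 = \frac{20}{8 - 12 - 8 + 16} \cdot 1 + 28 = \frac{20}{4} \cdot 1 + 28 = 20 \cdot \frac{1}{4} \cdot 1 + 28 = 5 \cdot 1 + 28 = 5 + 28 = 33$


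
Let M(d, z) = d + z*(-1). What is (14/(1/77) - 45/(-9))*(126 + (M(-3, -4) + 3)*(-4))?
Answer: 119130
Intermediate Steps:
M(d, z) = d - z
(14/(1/77) - 45/(-9))*(126 + (M(-3, -4) + 3)*(-4)) = (14/(1/77) - 45/(-9))*(126 + ((-3 - 1*(-4)) + 3)*(-4)) = (14/(1/77) - 45*(-⅑))*(126 + ((-3 + 4) + 3)*(-4)) = (14*77 + 5)*(126 + (1 + 3)*(-4)) = (1078 + 5)*(126 + 4*(-4)) = 1083*(126 - 16) = 1083*110 = 119130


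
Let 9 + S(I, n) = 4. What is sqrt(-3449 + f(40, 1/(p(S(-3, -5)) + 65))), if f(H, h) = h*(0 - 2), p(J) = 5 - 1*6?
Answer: I*sqrt(220738)/8 ≈ 58.728*I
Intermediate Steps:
S(I, n) = -5 (S(I, n) = -9 + 4 = -5)
p(J) = -1 (p(J) = 5 - 6 = -1)
f(H, h) = -2*h (f(H, h) = h*(-2) = -2*h)
sqrt(-3449 + f(40, 1/(p(S(-3, -5)) + 65))) = sqrt(-3449 - 2/(-1 + 65)) = sqrt(-3449 - 2/64) = sqrt(-3449 - 2*1/64) = sqrt(-3449 - 1/32) = sqrt(-110369/32) = I*sqrt(220738)/8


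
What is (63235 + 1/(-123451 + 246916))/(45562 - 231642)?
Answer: -1951827319/5743591800 ≈ -0.33983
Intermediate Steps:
(63235 + 1/(-123451 + 246916))/(45562 - 231642) = (63235 + 1/123465)/(-186080) = (63235 + 1/123465)*(-1/186080) = (7807309276/123465)*(-1/186080) = -1951827319/5743591800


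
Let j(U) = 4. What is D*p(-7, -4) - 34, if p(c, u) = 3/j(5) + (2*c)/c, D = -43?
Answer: -609/4 ≈ -152.25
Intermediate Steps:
p(c, u) = 11/4 (p(c, u) = 3/4 + (2*c)/c = 3*(¼) + 2 = ¾ + 2 = 11/4)
D*p(-7, -4) - 34 = -43*11/4 - 34 = -473/4 - 34 = -609/4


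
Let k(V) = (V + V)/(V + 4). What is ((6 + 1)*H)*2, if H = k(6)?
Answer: 84/5 ≈ 16.800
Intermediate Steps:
k(V) = 2*V/(4 + V) (k(V) = (2*V)/(4 + V) = 2*V/(4 + V))
H = 6/5 (H = 2*6/(4 + 6) = 2*6/10 = 2*6*(⅒) = 6/5 ≈ 1.2000)
((6 + 1)*H)*2 = ((6 + 1)*(6/5))*2 = (7*(6/5))*2 = (42/5)*2 = 84/5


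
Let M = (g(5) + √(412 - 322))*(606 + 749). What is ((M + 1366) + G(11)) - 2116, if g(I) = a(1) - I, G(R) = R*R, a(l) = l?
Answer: -6049 + 4065*√10 ≈ 6805.7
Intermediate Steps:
G(R) = R²
g(I) = 1 - I
M = -5420 + 4065*√10 (M = ((1 - 1*5) + √(412 - 322))*(606 + 749) = ((1 - 5) + √90)*1355 = (-4 + 3*√10)*1355 = -5420 + 4065*√10 ≈ 7434.7)
((M + 1366) + G(11)) - 2116 = (((-5420 + 4065*√10) + 1366) + 11²) - 2116 = ((-4054 + 4065*√10) + 121) - 2116 = (-3933 + 4065*√10) - 2116 = -6049 + 4065*√10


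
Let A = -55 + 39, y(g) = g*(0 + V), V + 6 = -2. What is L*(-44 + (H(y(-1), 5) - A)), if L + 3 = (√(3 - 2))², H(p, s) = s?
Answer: 46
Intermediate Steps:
V = -8 (V = -6 - 2 = -8)
y(g) = -8*g (y(g) = g*(0 - 8) = g*(-8) = -8*g)
L = -2 (L = -3 + (√(3 - 2))² = -3 + (√1)² = -3 + 1² = -3 + 1 = -2)
A = -16
L*(-44 + (H(y(-1), 5) - A)) = -2*(-44 + (5 - 1*(-16))) = -2*(-44 + (5 + 16)) = -2*(-44 + 21) = -2*(-23) = 46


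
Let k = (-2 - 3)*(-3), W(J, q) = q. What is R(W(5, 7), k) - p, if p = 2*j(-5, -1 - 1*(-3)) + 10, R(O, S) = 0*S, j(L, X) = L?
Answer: 0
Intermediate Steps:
k = 15 (k = -5*(-3) = 15)
R(O, S) = 0
p = 0 (p = 2*(-5) + 10 = -10 + 10 = 0)
R(W(5, 7), k) - p = 0 - 1*0 = 0 + 0 = 0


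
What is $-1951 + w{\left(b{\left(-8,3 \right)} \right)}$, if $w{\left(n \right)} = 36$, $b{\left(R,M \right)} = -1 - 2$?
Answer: $-1915$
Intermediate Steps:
$b{\left(R,M \right)} = -3$
$-1951 + w{\left(b{\left(-8,3 \right)} \right)} = -1951 + 36 = -1915$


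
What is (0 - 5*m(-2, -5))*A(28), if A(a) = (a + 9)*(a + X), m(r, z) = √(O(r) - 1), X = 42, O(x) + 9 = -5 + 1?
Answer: -12950*I*√14 ≈ -48454.0*I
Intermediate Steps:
O(x) = -13 (O(x) = -9 + (-5 + 1) = -9 - 4 = -13)
m(r, z) = I*√14 (m(r, z) = √(-13 - 1) = √(-14) = I*√14)
A(a) = (9 + a)*(42 + a) (A(a) = (a + 9)*(a + 42) = (9 + a)*(42 + a))
(0 - 5*m(-2, -5))*A(28) = (0 - 5*I*√14)*(378 + 28² + 51*28) = (0 - 5*I*√14)*(378 + 784 + 1428) = -5*I*√14*2590 = -12950*I*√14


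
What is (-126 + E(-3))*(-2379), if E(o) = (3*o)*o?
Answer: 235521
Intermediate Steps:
E(o) = 3*o²
(-126 + E(-3))*(-2379) = (-126 + 3*(-3)²)*(-2379) = (-126 + 3*9)*(-2379) = (-126 + 27)*(-2379) = -99*(-2379) = 235521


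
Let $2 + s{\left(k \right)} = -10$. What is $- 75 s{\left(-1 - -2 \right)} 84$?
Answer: $75600$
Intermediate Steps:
$s{\left(k \right)} = -12$ ($s{\left(k \right)} = -2 - 10 = -12$)
$- 75 s{\left(-1 - -2 \right)} 84 = \left(-75\right) \left(-12\right) 84 = 900 \cdot 84 = 75600$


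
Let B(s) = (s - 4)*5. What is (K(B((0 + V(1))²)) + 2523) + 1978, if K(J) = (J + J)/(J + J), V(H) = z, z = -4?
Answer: 4502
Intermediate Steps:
V(H) = -4
B(s) = -20 + 5*s (B(s) = (-4 + s)*5 = -20 + 5*s)
K(J) = 1 (K(J) = (2*J)/((2*J)) = (2*J)*(1/(2*J)) = 1)
(K(B((0 + V(1))²)) + 2523) + 1978 = (1 + 2523) + 1978 = 2524 + 1978 = 4502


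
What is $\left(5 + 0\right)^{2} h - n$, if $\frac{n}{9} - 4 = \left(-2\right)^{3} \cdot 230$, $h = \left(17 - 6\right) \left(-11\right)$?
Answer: $13499$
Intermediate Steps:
$h = -121$ ($h = 11 \left(-11\right) = -121$)
$n = -16524$ ($n = 36 + 9 \left(-2\right)^{3} \cdot 230 = 36 + 9 \left(\left(-8\right) 230\right) = 36 + 9 \left(-1840\right) = 36 - 16560 = -16524$)
$\left(5 + 0\right)^{2} h - n = \left(5 + 0\right)^{2} \left(-121\right) - -16524 = 5^{2} \left(-121\right) + 16524 = 25 \left(-121\right) + 16524 = -3025 + 16524 = 13499$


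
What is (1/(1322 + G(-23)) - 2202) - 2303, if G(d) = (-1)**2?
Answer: -5960114/1323 ≈ -4505.0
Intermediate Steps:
G(d) = 1
(1/(1322 + G(-23)) - 2202) - 2303 = (1/(1322 + 1) - 2202) - 2303 = (1/1323 - 2202) - 2303 = -2913245/1323 - 2303 = -5960114/1323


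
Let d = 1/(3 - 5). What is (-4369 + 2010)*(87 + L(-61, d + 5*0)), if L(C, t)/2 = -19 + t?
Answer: -113232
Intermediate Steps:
d = -½ (d = 1/(-2) = -½ ≈ -0.50000)
L(C, t) = -38 + 2*t (L(C, t) = 2*(-19 + t) = -38 + 2*t)
(-4369 + 2010)*(87 + L(-61, d + 5*0)) = (-4369 + 2010)*(87 + (-38 + 2*(-½ + 5*0))) = -2359*(87 + (-38 + 2*(-½ + 0))) = -2359*(87 + (-38 + 2*(-½))) = -2359*(87 + (-38 - 1)) = -2359*(87 - 39) = -2359*48 = -113232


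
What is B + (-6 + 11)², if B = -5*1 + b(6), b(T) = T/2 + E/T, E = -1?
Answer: 137/6 ≈ 22.833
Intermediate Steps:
b(T) = T/2 - 1/T
B = -13/6 (B = -5*1 + ((½)*6 - 1/6) = -5 + (3 - 1*⅙) = -5 + (3 - ⅙) = -5 + 17/6 = -13/6 ≈ -2.1667)
B + (-6 + 11)² = -13/6 + (-6 + 11)² = -13/6 + 5² = -13/6 + 25 = 137/6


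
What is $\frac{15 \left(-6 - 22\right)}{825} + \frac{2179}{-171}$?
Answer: $- \frac{124633}{9405} \approx -13.252$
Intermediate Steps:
$\frac{15 \left(-6 - 22\right)}{825} + \frac{2179}{-171} = 15 \left(-28\right) \frac{1}{825} + 2179 \left(- \frac{1}{171}\right) = \left(-420\right) \frac{1}{825} - \frac{2179}{171} = - \frac{28}{55} - \frac{2179}{171} = - \frac{124633}{9405}$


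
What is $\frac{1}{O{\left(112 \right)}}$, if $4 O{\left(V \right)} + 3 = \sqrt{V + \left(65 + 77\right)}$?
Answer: $\frac{12}{245} + \frac{4 \sqrt{254}}{245} \approx 0.30918$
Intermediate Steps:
$O{\left(V \right)} = - \frac{3}{4} + \frac{\sqrt{142 + V}}{4}$ ($O{\left(V \right)} = - \frac{3}{4} + \frac{\sqrt{V + \left(65 + 77\right)}}{4} = - \frac{3}{4} + \frac{\sqrt{V + 142}}{4} = - \frac{3}{4} + \frac{\sqrt{142 + V}}{4}$)
$\frac{1}{O{\left(112 \right)}} = \frac{1}{- \frac{3}{4} + \frac{\sqrt{142 + 112}}{4}} = \frac{1}{- \frac{3}{4} + \frac{\sqrt{254}}{4}}$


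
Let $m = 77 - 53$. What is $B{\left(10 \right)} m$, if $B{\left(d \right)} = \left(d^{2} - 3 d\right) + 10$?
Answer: $1920$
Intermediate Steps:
$B{\left(d \right)} = 10 + d^{2} - 3 d$
$m = 24$ ($m = 77 - 53 = 24$)
$B{\left(10 \right)} m = \left(10 + 10^{2} - 30\right) 24 = \left(10 + 100 - 30\right) 24 = 80 \cdot 24 = 1920$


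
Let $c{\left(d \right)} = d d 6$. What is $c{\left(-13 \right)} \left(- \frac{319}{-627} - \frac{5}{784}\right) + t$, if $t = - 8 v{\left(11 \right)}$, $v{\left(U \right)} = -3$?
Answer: $\frac{3972971}{7448} \approx 533.43$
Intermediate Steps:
$c{\left(d \right)} = 6 d^{2}$ ($c{\left(d \right)} = d^{2} \cdot 6 = 6 d^{2}$)
$t = 24$ ($t = \left(-8\right) \left(-3\right) = 24$)
$c{\left(-13 \right)} \left(- \frac{319}{-627} - \frac{5}{784}\right) + t = 6 \left(-13\right)^{2} \left(- \frac{319}{-627} - \frac{5}{784}\right) + 24 = 6 \cdot 169 \left(\left(-319\right) \left(- \frac{1}{627}\right) - \frac{5}{784}\right) + 24 = 1014 \left(\frac{29}{57} - \frac{5}{784}\right) + 24 = 1014 \cdot \frac{22451}{44688} + 24 = \frac{3794219}{7448} + 24 = \frac{3972971}{7448}$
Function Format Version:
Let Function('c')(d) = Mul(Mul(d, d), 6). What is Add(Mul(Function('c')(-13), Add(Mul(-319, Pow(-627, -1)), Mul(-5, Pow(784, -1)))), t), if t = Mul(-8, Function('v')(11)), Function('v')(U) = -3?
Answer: Rational(3972971, 7448) ≈ 533.43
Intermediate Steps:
Function('c')(d) = Mul(6, Pow(d, 2)) (Function('c')(d) = Mul(Pow(d, 2), 6) = Mul(6, Pow(d, 2)))
t = 24 (t = Mul(-8, -3) = 24)
Add(Mul(Function('c')(-13), Add(Mul(-319, Pow(-627, -1)), Mul(-5, Pow(784, -1)))), t) = Add(Mul(Mul(6, Pow(-13, 2)), Add(Mul(-319, Pow(-627, -1)), Mul(-5, Pow(784, -1)))), 24) = Add(Mul(Mul(6, 169), Add(Mul(-319, Rational(-1, 627)), Mul(-5, Rational(1, 784)))), 24) = Add(Mul(1014, Add(Rational(29, 57), Rational(-5, 784))), 24) = Add(Mul(1014, Rational(22451, 44688)), 24) = Add(Rational(3794219, 7448), 24) = Rational(3972971, 7448)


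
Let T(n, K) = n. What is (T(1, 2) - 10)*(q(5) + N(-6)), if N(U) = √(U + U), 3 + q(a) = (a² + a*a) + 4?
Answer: -459 - 18*I*√3 ≈ -459.0 - 31.177*I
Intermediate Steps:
q(a) = 1 + 2*a² (q(a) = -3 + ((a² + a*a) + 4) = -3 + ((a² + a²) + 4) = -3 + (2*a² + 4) = -3 + (4 + 2*a²) = 1 + 2*a²)
N(U) = √2*√U (N(U) = √(2*U) = √2*√U)
(T(1, 2) - 10)*(q(5) + N(-6)) = (1 - 10)*((1 + 2*5²) + √2*√(-6)) = -9*((1 + 2*25) + √2*(I*√6)) = -9*((1 + 50) + 2*I*√3) = -9*(51 + 2*I*√3) = -459 - 18*I*√3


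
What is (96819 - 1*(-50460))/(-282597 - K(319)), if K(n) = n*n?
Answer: -147279/384358 ≈ -0.38318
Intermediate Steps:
K(n) = n²
(96819 - 1*(-50460))/(-282597 - K(319)) = (96819 - 1*(-50460))/(-282597 - 1*319²) = (96819 + 50460)/(-282597 - 1*101761) = 147279/(-282597 - 101761) = 147279/(-384358) = 147279*(-1/384358) = -147279/384358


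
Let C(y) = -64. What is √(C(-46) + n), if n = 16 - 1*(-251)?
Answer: √203 ≈ 14.248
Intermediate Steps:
n = 267 (n = 16 + 251 = 267)
√(C(-46) + n) = √(-64 + 267) = √203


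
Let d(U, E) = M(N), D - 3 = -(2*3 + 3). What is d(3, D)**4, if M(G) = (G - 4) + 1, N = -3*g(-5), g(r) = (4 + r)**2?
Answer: 1296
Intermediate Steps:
D = -6 (D = 3 - (2*3 + 3) = 3 - (6 + 3) = 3 - 1*9 = 3 - 9 = -6)
N = -3 (N = -3*(4 - 5)**2 = -3*(-1)**2 = -3*1 = -3)
M(G) = -3 + G (M(G) = (-4 + G) + 1 = -3 + G)
d(U, E) = -6 (d(U, E) = -3 - 3 = -6)
d(3, D)**4 = (-6)**4 = 1296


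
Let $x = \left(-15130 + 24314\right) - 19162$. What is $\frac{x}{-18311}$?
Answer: $\frac{9978}{18311} \approx 0.54492$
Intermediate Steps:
$x = -9978$ ($x = 9184 - 19162 = -9978$)
$\frac{x}{-18311} = - \frac{9978}{-18311} = \left(-9978\right) \left(- \frac{1}{18311}\right) = \frac{9978}{18311}$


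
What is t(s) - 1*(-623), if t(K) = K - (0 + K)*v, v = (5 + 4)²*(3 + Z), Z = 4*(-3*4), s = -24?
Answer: -86881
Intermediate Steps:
Z = -48 (Z = 4*(-12) = -48)
v = -3645 (v = (5 + 4)²*(3 - 48) = 9²*(-45) = 81*(-45) = -3645)
t(K) = 3646*K (t(K) = K - (0 + K)*(-3645) = K - K*(-3645) = K - (-3645)*K = K + 3645*K = 3646*K)
t(s) - 1*(-623) = 3646*(-24) - 1*(-623) = -87504 + 623 = -86881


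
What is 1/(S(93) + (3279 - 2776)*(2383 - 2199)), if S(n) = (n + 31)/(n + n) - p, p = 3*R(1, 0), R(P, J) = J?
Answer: 3/277658 ≈ 1.0805e-5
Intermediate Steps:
p = 0 (p = 3*0 = 0)
S(n) = (31 + n)/(2*n) (S(n) = (n + 31)/(n + n) - 1*0 = (31 + n)/((2*n)) + 0 = (31 + n)*(1/(2*n)) + 0 = (31 + n)/(2*n) + 0 = (31 + n)/(2*n))
1/(S(93) + (3279 - 2776)*(2383 - 2199)) = 1/((1/2)*(31 + 93)/93 + (3279 - 2776)*(2383 - 2199)) = 1/((1/2)*(1/93)*124 + 503*184) = 1/(2/3 + 92552) = 1/(277658/3) = 3/277658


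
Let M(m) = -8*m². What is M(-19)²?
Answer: 8340544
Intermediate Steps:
M(-19)² = (-8*(-19)²)² = (-8*361)² = (-2888)² = 8340544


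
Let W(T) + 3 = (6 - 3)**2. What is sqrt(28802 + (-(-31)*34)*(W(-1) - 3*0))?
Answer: sqrt(35126) ≈ 187.42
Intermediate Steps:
W(T) = 6 (W(T) = -3 + (6 - 3)**2 = -3 + 3**2 = -3 + 9 = 6)
sqrt(28802 + (-(-31)*34)*(W(-1) - 3*0)) = sqrt(28802 + (-(-31)*34)*(6 - 3*0)) = sqrt(28802 + (-31*(-34))*(6 + 0)) = sqrt(28802 + 1054*6) = sqrt(28802 + 6324) = sqrt(35126)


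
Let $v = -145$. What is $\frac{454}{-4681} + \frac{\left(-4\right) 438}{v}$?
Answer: $\frac{8135282}{678745} \approx 11.986$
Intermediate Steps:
$\frac{454}{-4681} + \frac{\left(-4\right) 438}{v} = \frac{454}{-4681} + \frac{\left(-4\right) 438}{-145} = 454 \left(- \frac{1}{4681}\right) - - \frac{1752}{145} = - \frac{454}{4681} + \frac{1752}{145} = \frac{8135282}{678745}$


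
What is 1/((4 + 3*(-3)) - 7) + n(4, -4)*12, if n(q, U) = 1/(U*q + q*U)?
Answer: -11/24 ≈ -0.45833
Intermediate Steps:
n(q, U) = 1/(2*U*q) (n(q, U) = 1/(U*q + U*q) = 1/(2*U*q))
1/((4 + 3*(-3)) - 7) + n(4, -4)*12 = 1/((4 + 3*(-3)) - 7) + ((½)/(-4*4))*12 = 1/((4 - 9) - 7) + ((½)*(-¼)*(¼))*12 = 1/(-5 - 7) - 1/32*12 = 1/(-12) - 3/8 = -1/12 - 3/8 = -11/24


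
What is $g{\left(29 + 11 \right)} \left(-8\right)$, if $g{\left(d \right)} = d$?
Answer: $-320$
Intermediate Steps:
$g{\left(29 + 11 \right)} \left(-8\right) = \left(29 + 11\right) \left(-8\right) = 40 \left(-8\right) = -320$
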